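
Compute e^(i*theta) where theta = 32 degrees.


cos(32°) = 0.8480
sin(32°) = 0.5299

e^(i*32°) = 0.8480 + 0.5299i


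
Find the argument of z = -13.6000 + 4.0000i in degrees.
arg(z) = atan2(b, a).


Re = -13.6, Im = 4
arg = atan2(4, -13.6) = 163.6105 degrees

arg(z) = 163.6105 degrees


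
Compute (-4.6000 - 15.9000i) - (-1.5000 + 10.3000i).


Real: -4.6 + 1.5 = -3.1
Imag: -15.9 - 10.3 = -26.2

-3.1000 - 26.2000i


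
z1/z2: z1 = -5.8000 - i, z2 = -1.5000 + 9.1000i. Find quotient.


Conjugate of z2 = -1.5000 - 9.1000i
Numerator: (-5.8000 - i)(-1.5000 - 9.1000i) = -0.4000 + 54.2800i
Denominator: (-1.5)^2 + 9.1^2 = 85.06
Result = (-0.4000 + 54.2800i)/85.06

-0.0047 + 0.6381i


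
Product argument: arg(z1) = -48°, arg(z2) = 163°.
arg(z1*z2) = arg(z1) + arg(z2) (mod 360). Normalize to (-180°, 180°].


arg(z1*z2) = -48° + 163° = 115°
Normalized to (-180°, 180°]: 115°

115°


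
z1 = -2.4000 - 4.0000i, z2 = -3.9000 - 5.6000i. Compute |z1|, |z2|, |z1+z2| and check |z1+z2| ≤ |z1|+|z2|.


|z1| = sqrt((-2.4)^2 + (-4)^2) = sqrt(21.76) = 4.6648
|z2| = sqrt((-3.9)^2 + (-5.6)^2) = sqrt(46.57) = 6.8242
z1+z2 = -6.3000 - 9.6000i
|z1+z2| = sqrt(131.85) = 11.4826
|z1|+|z2| = 4.6648 + 6.8242 = 11.4890

|z1+z2| = 11.4826 ≤ |z1|+|z2| = 11.4890 (verified)


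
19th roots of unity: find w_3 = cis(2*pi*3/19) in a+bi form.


Angle = 360*3/19 = 56.8421°
a = cos(56.8421°) = 0.5469
b = sin(56.8421°) = 0.8372

0.5469 + 0.8372i


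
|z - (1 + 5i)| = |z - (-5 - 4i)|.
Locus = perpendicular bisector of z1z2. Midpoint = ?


Equal distances means the locus is the perpendicular bisector of z1 and z2.
Midpoint = ((1+(-5))/2, (5+(-4))/2) = (-2.0000, 0.5000)

Perpendicular bisector through (-2.0000, 0.5000)


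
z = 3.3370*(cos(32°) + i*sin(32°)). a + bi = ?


a = 3.3370*cos(32°) = 3.3370*0.84805 = 2.8299
b = 3.3370*sin(32°) = 3.3370*0.5299 = 1.7683

2.8299 + 1.7683i


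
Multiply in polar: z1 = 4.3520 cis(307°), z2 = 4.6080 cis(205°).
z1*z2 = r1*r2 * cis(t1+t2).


r = 4.3520 * 4.6080 = 20.0540
theta = 307° + 205° = 512° = 152° (mod 360)

20.0540 cis(152°)


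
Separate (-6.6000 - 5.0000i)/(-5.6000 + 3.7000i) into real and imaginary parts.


Multiply by conjugate: (-6.6000 - 5.0000i)(-5.6000 - 3.7000i) / ((-5.6)^2 + 3.7^2)
Numerator real = -6.6*(-5.6) - (5)*3.7 = 18.46
Numerator imag = -5*(-5.6) - (-6.6)*3.7 = 52.42
Denominator = 45.05
Re(z) = 18.46/45.05 = 0.4098
Im(z) = 52.42/45.05 = 1.1636

Re(z) = 0.4098, Im(z) = 1.1636


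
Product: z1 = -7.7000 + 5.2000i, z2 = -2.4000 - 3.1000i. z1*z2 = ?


Real = -7.7*(-2.4) - 5.2*(-3.1) = 18.48 - (-16.12) = 34.6
Imag = -7.7*(-3.1) - (2.4)*5.2 = 23.87 - (12.48) = 11.39

34.6000 + 11.3900i


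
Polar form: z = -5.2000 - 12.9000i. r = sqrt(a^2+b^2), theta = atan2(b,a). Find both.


r = sqrt(27.04+166.41) = sqrt(193.45) = 13.9086
theta = atan2(-12.9, -5.2) = -111.9544 degrees

r = 13.9086, theta = -111.9544 degrees


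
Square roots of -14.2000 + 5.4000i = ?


|z| = sqrt(201.64+29.16) = 15.1921
sqrt((|z|+a)/2) = sqrt((15.1921+(-14.2))/2) = sqrt(0.4961) = 0.7043
sqrt((|z|-a)/2) = sqrt((15.1921-(-14.2))/2) = sqrt(14.6961) = 3.8335

±(0.7043 + 3.8335i) i.e. 0.7043 + 3.8335i and -0.7043 - 3.8335i


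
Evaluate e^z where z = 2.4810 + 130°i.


e^2.4810 = 11.9532
cos(130°) = -0.64279
sin(130°) = 0.766044
Real = 11.9532*(-0.64279) = -7.6834
Imag = 11.9532*0.766044 = 9.1567

-7.6834 + 9.1567i


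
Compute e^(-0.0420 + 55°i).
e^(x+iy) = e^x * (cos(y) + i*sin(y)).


e^-0.0420 = 0.9589
cos(55°) = 0.5736
sin(55°) = 0.8192
Real = 0.9589*0.5736 = 0.5500
Imag = 0.9589*0.8192 = 0.7855

0.5500 + 0.7855i


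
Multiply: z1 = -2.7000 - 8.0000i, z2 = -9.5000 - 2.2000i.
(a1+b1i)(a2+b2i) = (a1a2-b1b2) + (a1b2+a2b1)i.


Real = -2.7*(-9.5) - (-8)*(-2.2) = 25.65 - 17.6 = 8.05
Imag = -2.7*(-2.2) - (9.5)*(-8) = 5.94 + 76 = 81.94

8.0500 + 81.9400i


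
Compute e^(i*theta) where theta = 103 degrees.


cos(103°) = -0.2250
sin(103°) = 0.9744

e^(i*103°) = -0.2250 + 0.9744i


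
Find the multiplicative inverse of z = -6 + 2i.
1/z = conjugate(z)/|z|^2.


|z|^2 = 36+4 = 40
1/z = (-6 - 2i)/40

1/z = -0.1500 - 0.0500i


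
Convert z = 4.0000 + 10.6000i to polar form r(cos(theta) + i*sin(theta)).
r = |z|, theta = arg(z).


r = sqrt(16+112.36) = sqrt(128.36) = 11.3296
theta = atan2(10.6, 4) = 69.3256 degrees

r = 11.3296, theta = 69.3256 degrees


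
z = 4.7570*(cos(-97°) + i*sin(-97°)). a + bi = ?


a = 4.7570*cos(-97°) = 4.7570*(-0.12187) = -0.5797
b = 4.7570*sin(-97°) = 4.7570*(-0.992546) = -4.7215

-0.5797 - 4.7215i


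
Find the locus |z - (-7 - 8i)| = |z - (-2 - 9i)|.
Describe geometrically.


Equal distances means the locus is the perpendicular bisector of z1 and z2.
Midpoint = ((-7+(-2))/2, (-8+(-9))/2) = (-4.5000, -8.5000)

Perpendicular bisector through (-4.5000, -8.5000)


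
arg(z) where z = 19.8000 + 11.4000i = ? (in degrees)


Re = 19.8, Im = 11.4
arg = atan2(11.4, 19.8) = 29.9315 degrees

arg(z) = 29.9315 degrees


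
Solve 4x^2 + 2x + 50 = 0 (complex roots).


disc = 2^2 - 4*4*50 = 4 - 800 = -796
sqrt(|disc|) = sqrt(796) = 28.2135
Real part = -2/(2*4) = -0.2500
Imag part = 28.2135/(2*4) = 3.5267

-0.2500 ± 3.5267i


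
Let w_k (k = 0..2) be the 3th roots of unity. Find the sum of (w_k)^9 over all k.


The roots are w_k = w^k with w = e^(2*pi*i/3), and (w^k)^9 = (w^9)^k.
So S = 1 + u + u^2 + ... + u^(2) with u = w^9.
9 = 3*3 + 0, so 9 is a multiple of 3 and u = (w^3)^3 = 1.
Every one of the 3 terms equals 1: S = 3

S = 3


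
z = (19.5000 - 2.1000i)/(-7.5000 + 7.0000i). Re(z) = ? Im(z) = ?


Multiply by conjugate: (19.5000 - 2.1000i)(-7.5000 - 7.0000i) / ((-7.5)^2 + 7^2)
Numerator real = 19.5*(-7.5) - (2.1)*7 = -160.95
Numerator imag = -2.1*(-7.5) - 19.5*7 = -120.75
Denominator = 105.25
Re(z) = -160.95/105.25 = -1.5292
Im(z) = -120.75/105.25 = -1.1473

Re(z) = -1.5292, Im(z) = -1.1473


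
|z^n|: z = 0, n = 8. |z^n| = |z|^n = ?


|z| = sqrt(0+0) = sqrt(0) = 0
|z^8| = |z|^8 = 0^8 = 0

|z^8| = 0


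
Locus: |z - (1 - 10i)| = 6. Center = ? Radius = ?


|z - z0| = r is a circle with center z0 and radius r.
Center = (1, -10), radius = 6

Circle with center (1, -10) and radius 6


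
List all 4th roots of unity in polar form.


The 4th roots of unity are cis(360k/4°) for k=0..3
Angle step = 360/4 = 90°
Primitive root: cis(90°)
Primitive root = 0 + 1.0000i

4 roots at angles: 0°, 90°, 180°, 270°


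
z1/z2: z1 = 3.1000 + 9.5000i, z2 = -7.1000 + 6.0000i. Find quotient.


Conjugate of z2 = -7.1000 - 6.0000i
Numerator: (3.1000 + 9.5000i)(-7.1000 - 6.0000i) = 34.9900 - 86.0500i
Denominator: (-7.1)^2 + 6^2 = 86.41
Result = (34.9900 - 86.0500i)/86.41

0.4049 - 0.9958i


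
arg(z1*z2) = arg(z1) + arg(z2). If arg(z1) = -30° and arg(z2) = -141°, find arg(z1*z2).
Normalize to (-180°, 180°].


arg(z1*z2) = -30° - 141° = -171°
Normalized to (-180°, 180°]: -171°

-171°


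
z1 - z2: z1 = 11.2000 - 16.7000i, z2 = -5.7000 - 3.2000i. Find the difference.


Real: 11.2 + 5.7 = 16.9
Imag: -16.7 + 3.2 = -13.5

16.9000 - 13.5000i


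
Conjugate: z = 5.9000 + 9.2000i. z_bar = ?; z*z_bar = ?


z_bar = 5.9000 - 9.2000i
z*z_bar = 5.9^2 + 9.2^2 = 34.81 + 84.64 = 119.45

z_bar = 5.9000 - 9.2000i, z*z_bar = 119.45


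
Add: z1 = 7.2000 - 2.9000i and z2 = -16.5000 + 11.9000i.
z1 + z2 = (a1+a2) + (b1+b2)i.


Real: 7.2 - 16.5 = -9.3
Imag: -2.9 + 11.9 = 9

-9.3000 + 9.0000i


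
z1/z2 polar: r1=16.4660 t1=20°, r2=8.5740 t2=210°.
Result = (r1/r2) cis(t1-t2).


r = 16.4660 / 8.5740 = 1.9205
theta = 20° - 210° = -190° = 170° (mod 360)

1.9205 cis(170°)


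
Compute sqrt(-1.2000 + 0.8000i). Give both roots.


|z| = sqrt(1.44+0.64) = 1.4422
sqrt((|z|+a)/2) = sqrt((1.4422+(-1.2))/2) = sqrt(0.1211) = 0.3480
sqrt((|z|-a)/2) = sqrt((1.4422-(-1.2))/2) = sqrt(1.3211) = 1.1494

±(0.3480 + 1.1494i) i.e. 0.3480 + 1.1494i and -0.3480 - 1.1494i


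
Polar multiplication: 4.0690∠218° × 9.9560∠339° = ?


r = 4.0690 * 9.9560 = 40.5110
theta = 218° + 339° = 557° = 197° (mod 360)

40.5110 cis(197°)


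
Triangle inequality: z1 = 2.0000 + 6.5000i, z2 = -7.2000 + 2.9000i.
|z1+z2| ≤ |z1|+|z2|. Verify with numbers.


|z1| = sqrt(2^2 + 6.5^2) = sqrt(46.25) = 6.8007
|z2| = sqrt((-7.2)^2 + 2.9^2) = sqrt(60.25) = 7.7621
z1+z2 = -5.2000 + 9.4000i
|z1+z2| = sqrt(115.4) = 10.7424
|z1|+|z2| = 6.8007 + 7.7621 = 14.5628

|z1+z2| = 10.7424 ≤ |z1|+|z2| = 14.5628 (verified)


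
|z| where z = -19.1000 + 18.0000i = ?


|z| = sqrt((-19.1)^2 + 18^2) = sqrt(364.81 + 324) = sqrt(688.81) = 26.2452

|z| = 26.2452


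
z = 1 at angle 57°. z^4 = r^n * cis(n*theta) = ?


r^4 = 1^4 = 1
n*theta = 4*57° = 228° = 228° (mod 360)
a = 1*cos(228°) = -0.6691
b = 1*sin(228°) = -0.7431

1 cis(228°) = -0.6691 - 0.7431i


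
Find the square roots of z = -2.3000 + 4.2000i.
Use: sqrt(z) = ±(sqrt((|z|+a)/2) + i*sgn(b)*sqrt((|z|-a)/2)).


|z| = sqrt(5.29+17.64) = 4.7885
sqrt((|z|+a)/2) = sqrt((4.7885+(-2.3))/2) = sqrt(1.2443) = 1.1155
sqrt((|z|-a)/2) = sqrt((4.7885-(-2.3))/2) = sqrt(3.5443) = 1.8826

±(1.1155 + 1.8826i) i.e. 1.1155 + 1.8826i and -1.1155 - 1.8826i


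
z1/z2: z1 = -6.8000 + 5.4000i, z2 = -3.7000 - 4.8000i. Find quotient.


Conjugate of z2 = -3.7000 + 4.8000i
Numerator: (-6.8000 + 5.4000i)(-3.7000 + 4.8000i) = -0.7600 - 52.6200i
Denominator: (-3.7)^2 + (-4.8)^2 = 36.73
Result = (-0.7600 - 52.6200i)/36.73

-0.0207 - 1.4326i


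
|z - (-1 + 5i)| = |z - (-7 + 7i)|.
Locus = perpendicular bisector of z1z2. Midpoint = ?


Equal distances means the locus is the perpendicular bisector of z1 and z2.
Midpoint = ((-1+(-7))/2, (5+7)/2) = (-4.0000, 6.0000)

Perpendicular bisector through (-4.0000, 6.0000)


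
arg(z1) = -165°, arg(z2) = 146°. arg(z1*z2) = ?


arg(z1*z2) = -165° + 146° = -19°
Normalized to (-180°, 180°]: -19°

-19°


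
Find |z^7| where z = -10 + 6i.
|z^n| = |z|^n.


|z| = sqrt(100+36) = sqrt(136) = 11.6619
|z^7| = |z|^7 = (sqrt(136))^7 = 136^3 * sqrt(136) = 2515456*sqrt(136)

|z^7| = 2515456*sqrt(136) ≈ 29335005.8592


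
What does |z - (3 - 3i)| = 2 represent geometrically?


|z - z0| = r is a circle with center z0 and radius r.
Center = (3, -3), radius = 2

Circle with center (3, -3) and radius 2


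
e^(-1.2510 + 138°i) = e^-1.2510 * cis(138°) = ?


e^-1.2510 = 0.2862
cos(138°) = -0.7431
sin(138°) = 0.6691
Real = 0.2862*(-0.7431) = -0.2127
Imag = 0.2862*0.6691 = 0.1915

-0.2127 + 0.1915i


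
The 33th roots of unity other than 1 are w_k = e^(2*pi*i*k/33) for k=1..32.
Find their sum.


With w = e^(2*pi*i/33), all 33 of the 33th roots of unity w^0 = 1, w, ..., w^(32) sum to 0: 1 + w + ... + w^(32) = (1 - w^33)/(1 - w) = 0 since w^33 = 1, w ≠ 1.
Removing the root 1: w + w^2 + ... + w^(32) = 0 - 1 = -1

Sum = -1


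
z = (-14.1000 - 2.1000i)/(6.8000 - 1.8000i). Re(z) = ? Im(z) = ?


Multiply by conjugate: (-14.1000 - 2.1000i)(6.8000 + 1.8000i) / (6.8^2 + (-1.8)^2)
Numerator real = -14.1*6.8 - (2.1)*(-1.8) = -92.1
Numerator imag = -2.1*6.8 - (-14.1)*(-1.8) = -39.66
Denominator = 49.48
Re(z) = -92.1/49.48 = -1.8614
Im(z) = -39.66/49.48 = -0.8015

Re(z) = -1.8614, Im(z) = -0.8015


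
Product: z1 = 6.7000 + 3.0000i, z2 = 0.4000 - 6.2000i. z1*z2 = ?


Real = 6.7*0.4 - 3*(-6.2) = 2.68 - (-18.6) = 21.28
Imag = 6.7*(-6.2) + 0.4*3 = -41.54 + 1.2 = -40.34

21.2800 - 40.3400i


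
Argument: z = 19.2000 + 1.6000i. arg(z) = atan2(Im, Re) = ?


Re = 19.2, Im = 1.6
arg = atan2(1.6, 19.2) = 4.7636 degrees

arg(z) = 4.7636 degrees


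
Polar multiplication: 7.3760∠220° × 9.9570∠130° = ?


r = 7.3760 * 9.9570 = 73.4428
theta = 220° + 130° = 350° = 350° (mod 360)

73.4428 cis(350°)


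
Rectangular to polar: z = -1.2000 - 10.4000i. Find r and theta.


r = sqrt(1.44+108.16) = sqrt(109.6) = 10.4690
theta = atan2(-10.4, -1.2) = -96.5819 degrees

r = 10.4690, theta = -96.5819 degrees


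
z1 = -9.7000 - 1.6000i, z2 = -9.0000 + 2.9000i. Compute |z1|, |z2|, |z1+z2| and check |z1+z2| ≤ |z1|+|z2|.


|z1| = sqrt((-9.7)^2 + (-1.6)^2) = sqrt(96.65) = 9.8311
|z2| = sqrt((-9)^2 + 2.9^2) = sqrt(89.41) = 9.4557
z1+z2 = -18.7000 + 1.3000i
|z1+z2| = sqrt(351.38) = 18.7451
|z1|+|z2| = 9.8311 + 9.4557 = 19.2868

|z1+z2| = 18.7451 ≤ |z1|+|z2| = 19.2868 (verified)


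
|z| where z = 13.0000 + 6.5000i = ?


|z| = sqrt(13^2 + 6.5^2) = sqrt(169 + 42.25) = sqrt(211.25) = 14.5344

|z| = 14.5344


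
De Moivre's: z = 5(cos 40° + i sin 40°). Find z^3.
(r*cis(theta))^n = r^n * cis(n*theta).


r^3 = 5^3 = 125
n*theta = 3*40° = 120° = 120° (mod 360)
a = 125*cos(120°) = -62.5000
b = 125*sin(120°) = 108.2532

125 cis(120°) = -62.5000 + 108.2532i


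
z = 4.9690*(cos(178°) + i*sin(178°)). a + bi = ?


a = 4.9690*cos(178°) = 4.9690*(-0.9994) = -4.9660
b = 4.9690*sin(178°) = 4.9690*0.0349 = 0.1734

-4.9660 + 0.1734i


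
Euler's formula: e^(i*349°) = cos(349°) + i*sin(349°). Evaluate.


cos(349°) = 0.9816
sin(349°) = -0.1908

e^(i*349°) = 0.9816 - 0.1908i


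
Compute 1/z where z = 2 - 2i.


|z|^2 = 4+4 = 8
1/z = (2 + 2i)/8

1/z = 0.2500 + 0.2500i


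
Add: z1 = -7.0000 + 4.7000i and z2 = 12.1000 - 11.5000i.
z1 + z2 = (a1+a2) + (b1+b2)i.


Real: -7 + 12.1 = 5.1
Imag: 4.7 - 11.5 = -6.8

5.1000 - 6.8000i


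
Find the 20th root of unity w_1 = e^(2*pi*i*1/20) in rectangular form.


Angle = 360*1/20 = 18°
a = cos(18°) = 0.9511
b = sin(18°) = 0.3090

0.9511 + 0.3090i


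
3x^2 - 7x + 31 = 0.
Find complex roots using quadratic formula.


disc = (-7)^2 - 4*3*31 = 49 - 372 = -323
sqrt(|disc|) = sqrt(323) = 17.9722
Real part = 7/(2*3) = 1.1667
Imag part = 17.9722/(2*3) = 2.9954

1.1667 ± 2.9954i


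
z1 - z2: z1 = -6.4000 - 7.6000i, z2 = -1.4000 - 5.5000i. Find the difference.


Real: -6.4 + 1.4 = -5
Imag: -7.6 + 5.5 = -2.1

-5.0000 - 2.1000i


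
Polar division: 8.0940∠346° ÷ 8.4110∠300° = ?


r = 8.0940 / 8.4110 = 0.9623
theta = 346° - 300° = 46° = 46° (mod 360)

0.9623 cis(46°)


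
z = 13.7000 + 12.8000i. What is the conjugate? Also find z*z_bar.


z_bar = 13.7000 - 12.8000i
z*z_bar = 13.7^2 + 12.8^2 = 187.69 + 163.84 = 351.53

z_bar = 13.7000 - 12.8000i, z*z_bar = 351.53


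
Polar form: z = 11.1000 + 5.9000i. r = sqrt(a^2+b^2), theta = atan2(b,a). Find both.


r = sqrt(123.21+34.81) = sqrt(158.02) = 12.5706
theta = atan2(5.9, 11.1) = 27.9921 degrees

r = 12.5706, theta = 27.9921 degrees


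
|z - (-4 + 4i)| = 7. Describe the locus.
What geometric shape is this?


|z - z0| = r is a circle with center z0 and radius r.
Center = (-4, 4), radius = 7

Circle with center (-4, 4) and radius 7


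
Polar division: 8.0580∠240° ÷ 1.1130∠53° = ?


r = 8.0580 / 1.1130 = 7.2399
theta = 240° - 53° = 187° = 187° (mod 360)

7.2399 cis(187°)


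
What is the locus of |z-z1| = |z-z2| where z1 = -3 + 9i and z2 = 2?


Equal distances means the locus is the perpendicular bisector of z1 and z2.
Midpoint = ((-3+2)/2, (9+0)/2) = (-0.5000, 4.5000)

Perpendicular bisector through (-0.5000, 4.5000)


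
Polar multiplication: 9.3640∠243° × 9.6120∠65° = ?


r = 9.3640 * 9.6120 = 90.0068
theta = 243° + 65° = 308° = 308° (mod 360)

90.0068 cis(308°)


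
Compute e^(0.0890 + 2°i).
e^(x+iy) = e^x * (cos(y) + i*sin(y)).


e^0.0890 = 1.0931
cos(2°) = 0.9994
sin(2°) = 0.0349
Real = 1.0931*0.9994 = 1.0924
Imag = 1.0931*0.0349 = 0.0381

1.0924 + 0.0381i


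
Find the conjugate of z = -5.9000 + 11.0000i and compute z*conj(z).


z_bar = -5.9000 - 11.0000i
z*z_bar = (-5.9)^2 + 11^2 = 34.81 + 121 = 155.81

z_bar = -5.9000 - 11.0000i, z*z_bar = 155.81


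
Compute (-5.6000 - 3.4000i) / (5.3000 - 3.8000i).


Conjugate of z2 = 5.3000 + 3.8000i
Numerator: (-5.6000 - 3.4000i)(5.3000 + 3.8000i) = -16.7600 - 39.3000i
Denominator: 5.3^2 + (-3.8)^2 = 42.53
Result = (-16.7600 - 39.3000i)/42.53

-0.3941 - 0.9241i


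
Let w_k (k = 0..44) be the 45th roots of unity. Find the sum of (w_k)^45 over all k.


The roots are w_k = w^k with w = e^(2*pi*i/45), and (w^k)^45 = (w^45)^k.
So S = 1 + u + u^2 + ... + u^(44) with u = w^45.
45 = 1*45 + 0, so 45 is a multiple of 45 and u = (w^45)^1 = 1.
Every one of the 45 terms equals 1: S = 45

S = 45


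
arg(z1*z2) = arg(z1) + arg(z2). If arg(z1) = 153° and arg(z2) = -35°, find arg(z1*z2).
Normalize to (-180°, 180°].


arg(z1*z2) = 153° - 35° = 118°
Normalized to (-180°, 180°]: 118°

118°


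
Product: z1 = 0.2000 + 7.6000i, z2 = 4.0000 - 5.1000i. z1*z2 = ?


Real = 0.2*4 - 7.6*(-5.1) = 0.8 - (-38.76) = 39.56
Imag = 0.2*(-5.1) + 4*7.6 = -1.02 + 30.4 = 29.38

39.5600 + 29.3800i


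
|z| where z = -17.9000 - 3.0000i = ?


|z| = sqrt((-17.9)^2 + (-3)^2) = sqrt(320.41 + 9) = sqrt(329.41) = 18.1497

|z| = 18.1497


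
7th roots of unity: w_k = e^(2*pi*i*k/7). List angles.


The 7th roots of unity are cis(360k/7°) for k=0..6
Angle step = 360/7 = 51.4286°
Primitive root: cis(51.4286°)
Primitive root = 0.6235 + 0.7818i

7 roots at angles: 0°, 51.4286°, 102.8571°, 154.2857°, 205.7143°, 257.1429°, 308.5714°


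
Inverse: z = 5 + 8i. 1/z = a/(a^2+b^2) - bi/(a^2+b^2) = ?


|z|^2 = 25+64 = 89
1/z = (5 - 8i)/89

1/z = 0.0562 - 0.0899i


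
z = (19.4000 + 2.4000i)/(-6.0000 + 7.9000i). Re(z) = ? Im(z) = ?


Multiply by conjugate: (19.4000 + 2.4000i)(-6.0000 - 7.9000i) / ((-6)^2 + 7.9^2)
Numerator real = 19.4*(-6) + 2.4*7.9 = -97.44
Numerator imag = 2.4*(-6) - 19.4*7.9 = -167.66
Denominator = 98.41
Re(z) = -97.44/98.41 = -0.9901
Im(z) = -167.66/98.41 = -1.7037

Re(z) = -0.9901, Im(z) = -1.7037


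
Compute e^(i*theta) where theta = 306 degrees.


cos(306°) = 0.5878
sin(306°) = -0.8090

e^(i*306°) = 0.5878 - 0.8090i


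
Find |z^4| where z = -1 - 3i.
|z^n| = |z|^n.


|z| = sqrt(1+9) = sqrt(10) = 3.1623
|z^4| = |z|^4 = (sqrt(10))^4 = 10^2 = 100

|z^4| = 100


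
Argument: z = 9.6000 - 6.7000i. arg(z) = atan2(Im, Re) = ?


Re = 9.6, Im = -6.7
arg = atan2(-6.7, 9.6) = -34.9118 degrees

arg(z) = -34.9118 degrees


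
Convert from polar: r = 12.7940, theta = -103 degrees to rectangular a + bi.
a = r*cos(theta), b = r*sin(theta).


a = 12.7940*cos(-103°) = 12.7940*(-0.22495) = -2.8780
b = 12.7940*sin(-103°) = 12.7940*(-0.97437) = -12.4661

-2.8780 - 12.4661i


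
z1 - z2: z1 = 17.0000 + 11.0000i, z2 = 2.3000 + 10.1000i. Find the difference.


Real: 17 - 2.3 = 14.7
Imag: 11 - 10.1 = 0.9

14.7000 + 0.9000i


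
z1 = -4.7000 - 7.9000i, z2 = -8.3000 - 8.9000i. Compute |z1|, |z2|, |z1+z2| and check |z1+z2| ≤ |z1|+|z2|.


|z1| = sqrt((-4.7)^2 + (-7.9)^2) = sqrt(84.5) = 9.1924
|z2| = sqrt((-8.3)^2 + (-8.9)^2) = sqrt(148.1) = 12.1696
z1+z2 = -13.0000 - 16.8000i
|z1+z2| = sqrt(451.24) = 21.2424
|z1|+|z2| = 9.1924 + 12.1696 = 21.3620

|z1+z2| = 21.2424 ≤ |z1|+|z2| = 21.3620 (verified)


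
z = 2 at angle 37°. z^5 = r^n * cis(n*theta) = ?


r^5 = 2^5 = 32
n*theta = 5*37° = 185° = 185° (mod 360)
a = 32*cos(185°) = -31.8782
b = 32*sin(185°) = -2.7890

32 cis(185°) = -31.8782 - 2.7890i


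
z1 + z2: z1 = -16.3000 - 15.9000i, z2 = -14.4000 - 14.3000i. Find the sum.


Real: -16.3 - 14.4 = -30.7
Imag: -15.9 - 14.3 = -30.2

-30.7000 - 30.2000i


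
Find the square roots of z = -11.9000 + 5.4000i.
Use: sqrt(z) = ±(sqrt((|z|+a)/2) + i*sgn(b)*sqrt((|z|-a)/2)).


|z| = sqrt(141.61+29.16) = 13.0679
sqrt((|z|+a)/2) = sqrt((13.0679+(-11.9))/2) = sqrt(0.5839) = 0.7642
sqrt((|z|-a)/2) = sqrt((13.0679-(-11.9))/2) = sqrt(12.4839) = 3.5333

±(0.7642 + 3.5333i) i.e. 0.7642 + 3.5333i and -0.7642 - 3.5333i


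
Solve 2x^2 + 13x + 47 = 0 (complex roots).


disc = 13^2 - 4*2*47 = 169 - 376 = -207
sqrt(|disc|) = sqrt(207) = 14.3875
Real part = -13/(2*2) = -3.2500
Imag part = 14.3875/(2*2) = 3.5969

-3.2500 ± 3.5969i


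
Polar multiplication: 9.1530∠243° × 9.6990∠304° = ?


r = 9.1530 * 9.6990 = 88.7749
theta = 243° + 304° = 547° = 187° (mod 360)

88.7749 cis(187°)


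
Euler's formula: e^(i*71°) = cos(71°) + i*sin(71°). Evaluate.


cos(71°) = 0.3256
sin(71°) = 0.9455

e^(i*71°) = 0.3256 + 0.9455i


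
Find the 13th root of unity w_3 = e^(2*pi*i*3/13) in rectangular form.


Angle = 360*3/13 = 83.0769°
a = cos(83.0769°) = 0.1205
b = sin(83.0769°) = 0.9927

0.1205 + 0.9927i


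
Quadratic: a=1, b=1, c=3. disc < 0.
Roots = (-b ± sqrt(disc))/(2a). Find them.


disc = 1^2 - 4*1*3 = 1 - 12 = -11
sqrt(|disc|) = sqrt(11) = 3.3166
Real part = -1/(2*1) = -0.5000
Imag part = 3.3166/(2*1) = 1.6583

-0.5000 ± 1.6583i


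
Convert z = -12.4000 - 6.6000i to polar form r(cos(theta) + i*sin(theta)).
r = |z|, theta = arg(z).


r = sqrt(153.76+43.56) = sqrt(197.32) = 14.0471
theta = atan2(-6.6, -12.4) = -151.9755 degrees

r = 14.0471, theta = -151.9755 degrees


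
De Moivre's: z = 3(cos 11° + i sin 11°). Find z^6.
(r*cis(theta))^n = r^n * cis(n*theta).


r^6 = 3^6 = 729
n*theta = 6*11° = 66° = 66° (mod 360)
a = 729*cos(66°) = 296.5110
b = 729*sin(66°) = 665.9746

729 cis(66°) = 296.5110 + 665.9746i


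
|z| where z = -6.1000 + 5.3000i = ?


|z| = sqrt((-6.1)^2 + 5.3^2) = sqrt(37.21 + 28.09) = sqrt(65.3) = 8.0808

|z| = 8.0808


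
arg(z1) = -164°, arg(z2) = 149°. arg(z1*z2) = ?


arg(z1*z2) = -164° + 149° = -15°
Normalized to (-180°, 180°]: -15°

-15°


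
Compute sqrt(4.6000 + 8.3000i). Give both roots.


|z| = sqrt(21.16+68.89) = 9.4895
sqrt((|z|+a)/2) = sqrt((9.4895+4.6)/2) = sqrt(7.0447) = 2.6542
sqrt((|z|-a)/2) = sqrt((9.4895-4.6)/2) = sqrt(2.4447) = 1.5636

±(2.6542 + 1.5636i) i.e. 2.6542 + 1.5636i and -2.6542 - 1.5636i


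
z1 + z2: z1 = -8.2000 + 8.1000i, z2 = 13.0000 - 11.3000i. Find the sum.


Real: -8.2 + 13 = 4.8
Imag: 8.1 - 11.3 = -3.2

4.8000 - 3.2000i


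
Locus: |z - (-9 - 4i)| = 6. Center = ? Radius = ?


|z - z0| = r is a circle with center z0 and radius r.
Center = (-9, -4), radius = 6

Circle with center (-9, -4) and radius 6


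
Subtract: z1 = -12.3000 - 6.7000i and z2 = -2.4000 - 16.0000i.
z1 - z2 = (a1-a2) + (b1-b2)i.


Real: -12.3 + 2.4 = -9.9
Imag: -6.7 + 16 = 9.3

-9.9000 + 9.3000i


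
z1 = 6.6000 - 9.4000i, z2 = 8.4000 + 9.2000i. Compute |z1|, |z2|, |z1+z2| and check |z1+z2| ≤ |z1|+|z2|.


|z1| = sqrt(6.6^2 + (-9.4)^2) = sqrt(131.92) = 11.4856
|z2| = sqrt(8.4^2 + 9.2^2) = sqrt(155.2) = 12.4579
z1+z2 = 15.0000 - 0.2000i
|z1+z2| = sqrt(225.04) = 15.0013
|z1|+|z2| = 11.4856 + 12.4579 = 23.9435

|z1+z2| = 15.0013 ≤ |z1|+|z2| = 23.9435 (verified)


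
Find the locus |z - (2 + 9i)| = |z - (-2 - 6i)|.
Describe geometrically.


Equal distances means the locus is the perpendicular bisector of z1 and z2.
Midpoint = ((2+(-2))/2, (9+(-6))/2) = (0, 1.5000)

Perpendicular bisector through (0, 1.5000)


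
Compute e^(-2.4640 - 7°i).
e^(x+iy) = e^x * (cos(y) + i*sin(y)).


e^-2.4640 = 0.0851
cos(-7°) = 0.9925
sin(-7°) = -0.1219
Real = 0.0851*0.9925 = 0.0845
Imag = 0.0851*(-0.1219) = -0.0104

0.0845 - 0.0104i


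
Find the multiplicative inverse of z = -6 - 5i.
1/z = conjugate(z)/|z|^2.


|z|^2 = 36+25 = 61
1/z = (-6 + 5i)/61

1/z = -0.0984 + 0.0820i


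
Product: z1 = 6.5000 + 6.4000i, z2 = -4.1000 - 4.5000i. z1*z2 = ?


Real = 6.5*(-4.1) - 6.4*(-4.5) = -26.65 - (-28.8) = 2.15
Imag = 6.5*(-4.5) - (4.1)*6.4 = -29.25 - (26.24) = -55.49

2.1500 - 55.4900i


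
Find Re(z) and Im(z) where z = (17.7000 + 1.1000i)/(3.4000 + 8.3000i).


Multiply by conjugate: (17.7000 + 1.1000i)(3.4000 - 8.3000i) / (3.4^2 + 8.3^2)
Numerator real = 17.7*3.4 + 1.1*8.3 = 69.31
Numerator imag = 1.1*3.4 - 17.7*8.3 = -143.17
Denominator = 80.45
Re(z) = 69.31/80.45 = 0.8615
Im(z) = -143.17/80.45 = -1.7796

Re(z) = 0.8615, Im(z) = -1.7796


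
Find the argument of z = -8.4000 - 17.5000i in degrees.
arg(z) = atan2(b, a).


Re = -8.4, Im = -17.5
arg = atan2(-17.5, -8.4) = -115.6410 degrees

arg(z) = -115.6410 degrees


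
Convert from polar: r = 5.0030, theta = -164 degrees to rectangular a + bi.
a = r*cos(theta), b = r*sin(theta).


a = 5.0030*cos(-164°) = 5.0030*(-0.96126) = -4.8092
b = 5.0030*sin(-164°) = 5.0030*(-0.27564) = -1.3790

-4.8092 - 1.3790i


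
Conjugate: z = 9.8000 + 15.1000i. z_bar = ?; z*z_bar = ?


z_bar = 9.8000 - 15.1000i
z*z_bar = 9.8^2 + 15.1^2 = 96.04 + 228.01 = 324.05

z_bar = 9.8000 - 15.1000i, z*z_bar = 324.05


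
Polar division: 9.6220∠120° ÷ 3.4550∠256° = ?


r = 9.6220 / 3.4550 = 2.7849
theta = 120° - 256° = -136° = 224° (mod 360)

2.7849 cis(224°)


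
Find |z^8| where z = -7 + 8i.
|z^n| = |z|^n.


|z| = sqrt(49+64) = sqrt(113) = 10.6301
|z^8| = |z|^8 = (sqrt(113))^8 = 113^4 = 163047361

|z^8| = 163047361


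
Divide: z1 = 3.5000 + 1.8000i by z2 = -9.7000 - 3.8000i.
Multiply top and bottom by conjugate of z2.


Conjugate of z2 = -9.7000 + 3.8000i
Numerator: (3.5000 + 1.8000i)(-9.7000 + 3.8000i) = -40.7900 - 4.1600i
Denominator: (-9.7)^2 + (-3.8)^2 = 108.53
Result = (-40.7900 - 4.1600i)/108.53

-0.3758 - 0.0383i


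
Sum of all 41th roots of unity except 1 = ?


With w = e^(2*pi*i/41), all 41 of the 41th roots of unity w^0 = 1, w, ..., w^(40) sum to 0: 1 + w + ... + w^(40) = (1 - w^41)/(1 - w) = 0 since w^41 = 1, w ≠ 1.
Removing the root 1: w + w^2 + ... + w^(40) = 0 - 1 = -1

Sum = -1


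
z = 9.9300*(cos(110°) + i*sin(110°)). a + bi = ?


a = 9.9300*cos(110°) = 9.9300*(-0.34202) = -3.3963
b = 9.9300*sin(110°) = 9.9300*0.93969 = 9.3311

-3.3963 + 9.3311i


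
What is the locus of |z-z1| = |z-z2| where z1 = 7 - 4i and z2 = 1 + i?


Equal distances means the locus is the perpendicular bisector of z1 and z2.
Midpoint = ((7+1)/2, (-4+1)/2) = (4.0000, -1.5000)

Perpendicular bisector through (4.0000, -1.5000)


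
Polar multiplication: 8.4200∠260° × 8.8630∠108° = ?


r = 8.4200 * 8.8630 = 74.6265
theta = 260° + 108° = 368° = 8° (mod 360)

74.6265 cis(8°)


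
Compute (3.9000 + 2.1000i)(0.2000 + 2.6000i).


Real = 3.9*0.2 - 2.1*2.6 = 0.78 - 5.46 = -4.68
Imag = 3.9*2.6 + 0.2*2.1 = 10.14 + 0.42 = 10.56

-4.6800 + 10.5600i


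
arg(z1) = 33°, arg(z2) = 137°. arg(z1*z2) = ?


arg(z1*z2) = 33° + 137° = 170°
Normalized to (-180°, 180°]: 170°

170°


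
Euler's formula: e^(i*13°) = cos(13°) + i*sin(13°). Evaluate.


cos(13°) = 0.9744
sin(13°) = 0.2250

e^(i*13°) = 0.9744 + 0.2250i


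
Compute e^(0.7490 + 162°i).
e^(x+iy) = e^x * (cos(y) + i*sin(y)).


e^0.7490 = 2.1149
cos(162°) = -0.95106
sin(162°) = 0.309
Real = 2.1149*(-0.95106) = -2.0114
Imag = 2.1149*0.309 = 0.6535

-2.0114 + 0.6535i


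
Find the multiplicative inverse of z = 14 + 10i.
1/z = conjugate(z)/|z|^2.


|z|^2 = 196+100 = 296
1/z = (14 - 10i)/296

1/z = 0.0473 - 0.0338i


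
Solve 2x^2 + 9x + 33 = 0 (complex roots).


disc = 9^2 - 4*2*33 = 81 - 264 = -183
sqrt(|disc|) = sqrt(183) = 13.5277
Real part = -9/(2*2) = -2.2500
Imag part = 13.5277/(2*2) = 3.3819

-2.2500 ± 3.3819i


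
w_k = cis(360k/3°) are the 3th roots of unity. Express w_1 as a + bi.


Angle = 360*1/3 = 120°
a = cos(120°) = -0.5000
b = sin(120°) = 0.8660

-0.5000 + 0.8660i


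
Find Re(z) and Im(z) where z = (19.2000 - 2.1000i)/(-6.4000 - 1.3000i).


Multiply by conjugate: (19.2000 - 2.1000i)(-6.4000 + 1.3000i) / ((-6.4)^2 + (-1.3)^2)
Numerator real = 19.2*(-6.4) - (2.1)*(-1.3) = -120.15
Numerator imag = -2.1*(-6.4) - 19.2*(-1.3) = 38.4
Denominator = 42.65
Re(z) = -120.15/42.65 = -2.8171
Im(z) = 38.4/42.65 = 0.9004

Re(z) = -2.8171, Im(z) = 0.9004


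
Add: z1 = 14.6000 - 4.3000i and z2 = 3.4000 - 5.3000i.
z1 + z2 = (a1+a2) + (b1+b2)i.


Real: 14.6 + 3.4 = 18
Imag: -4.3 - 5.3 = -9.6

18.0000 - 9.6000i


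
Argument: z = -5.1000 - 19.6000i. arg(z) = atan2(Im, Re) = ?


Re = -5.1, Im = -19.6
arg = atan2(-19.6, -5.1) = -104.5852 degrees

arg(z) = -104.5852 degrees


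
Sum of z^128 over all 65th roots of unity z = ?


The roots are w_k = w^k with w = e^(2*pi*i/65), and (w^k)^128 = (w^128)^k.
So S = 1 + u + u^2 + ... + u^(64) with u = w^128.
128 = 1*65 + 63, so 128 is not a multiple of 65: u = (w^65)^1 * w^63 = w^63 ≠ 1 (w is a primitive 65th root), while u^65 = (w^65)^128 = 1.
Geometric series: S = (1 - u^65)/(1 - u) = (1 - 1)/(1 - u) = 0

S = 0


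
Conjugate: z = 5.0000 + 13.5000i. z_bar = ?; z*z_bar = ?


z_bar = 5.0000 - 13.5000i
z*z_bar = 5^2 + 13.5^2 = 25 + 182.25 = 207.25

z_bar = 5.0000 - 13.5000i, z*z_bar = 207.25


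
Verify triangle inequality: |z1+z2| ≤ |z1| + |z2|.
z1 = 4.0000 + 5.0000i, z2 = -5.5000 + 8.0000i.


|z1| = sqrt(4^2 + 5^2) = sqrt(41) = 6.4031
|z2| = sqrt((-5.5)^2 + 8^2) = sqrt(94.25) = 9.7082
z1+z2 = -1.5000 + 13.0000i
|z1+z2| = sqrt(171.25) = 13.0863
|z1|+|z2| = 6.4031 + 9.7082 = 16.1113

|z1+z2| = 13.0863 ≤ |z1|+|z2| = 16.1113 (verified)


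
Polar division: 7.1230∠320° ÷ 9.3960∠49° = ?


r = 7.1230 / 9.3960 = 0.7581
theta = 320° - 49° = 271° = 271° (mod 360)

0.7581 cis(271°)


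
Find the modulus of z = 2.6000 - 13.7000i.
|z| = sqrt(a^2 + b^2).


|z| = sqrt(2.6^2 + (-13.7)^2) = sqrt(6.76 + 187.69) = sqrt(194.45) = 13.9445

|z| = 13.9445


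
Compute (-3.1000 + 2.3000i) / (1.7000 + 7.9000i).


Conjugate of z2 = 1.7000 - 7.9000i
Numerator: (-3.1000 + 2.3000i)(1.7000 - 7.9000i) = 12.9000 + 28.4000i
Denominator: 1.7^2 + 7.9^2 = 65.3
Result = (12.9000 + 28.4000i)/65.3

0.1975 + 0.4349i


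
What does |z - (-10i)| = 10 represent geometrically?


|z - z0| = r is a circle with center z0 and radius r.
Center = (0, -10), radius = 10

Circle with center (0, -10) and radius 10


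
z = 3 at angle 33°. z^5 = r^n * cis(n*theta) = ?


r^5 = 3^5 = 243
n*theta = 5*33° = 165° = 165° (mod 360)
a = 243*cos(165°) = -234.7200
b = 243*sin(165°) = 62.8930

243 cis(165°) = -234.7200 + 62.8930i


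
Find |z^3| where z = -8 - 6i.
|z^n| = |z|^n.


|z| = sqrt(64+36) = sqrt(100) = 10
|z^3| = |z|^3 = 10^3 = 1000

|z^3| = 1000


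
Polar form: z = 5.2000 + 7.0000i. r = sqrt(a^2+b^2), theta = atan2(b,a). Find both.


r = sqrt(27.04+49) = sqrt(76.04) = 8.7201
theta = atan2(7, 5.2) = 53.3929 degrees

r = 8.7201, theta = 53.3929 degrees


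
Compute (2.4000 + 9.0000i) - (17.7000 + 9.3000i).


Real: 2.4 - 17.7 = -15.3
Imag: 9 - 9.3 = -0.3

-15.3000 - 0.3000i


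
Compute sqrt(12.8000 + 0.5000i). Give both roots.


|z| = sqrt(163.84+0.25) = 12.8098
sqrt((|z|+a)/2) = sqrt((12.8098+12.8)/2) = sqrt(12.8049) = 3.5784
sqrt((|z|-a)/2) = sqrt((12.8098-12.8)/2) = sqrt(0.0049) = 0.0699

±(3.5784 + 0.0699i) i.e. 3.5784 + 0.0699i and -3.5784 - 0.0699i


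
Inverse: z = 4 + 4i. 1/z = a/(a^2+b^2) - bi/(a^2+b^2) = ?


|z|^2 = 16+16 = 32
1/z = (4 - 4i)/32

1/z = 0.1250 - 0.1250i


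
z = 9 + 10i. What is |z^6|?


|z| = sqrt(81+100) = sqrt(181) = 13.4536
|z^6| = |z|^6 = (sqrt(181))^6 = 181^3 = 5929741

|z^6| = 5929741


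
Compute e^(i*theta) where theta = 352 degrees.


cos(352°) = 0.9903
sin(352°) = -0.1392

e^(i*352°) = 0.9903 - 0.1392i


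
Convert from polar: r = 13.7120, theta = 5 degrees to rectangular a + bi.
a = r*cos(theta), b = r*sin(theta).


a = 13.7120*cos(5°) = 13.7120*0.99619 = 13.6598
b = 13.7120*sin(5°) = 13.7120*0.08716 = 1.1951

13.6598 + 1.1951i


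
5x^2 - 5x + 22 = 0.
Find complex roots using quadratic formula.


disc = (-5)^2 - 4*5*22 = 25 - 440 = -415
sqrt(|disc|) = sqrt(415) = 20.3715
Real part = 5/(2*5) = 0.5000
Imag part = 20.3715/(2*5) = 2.0372

0.5000 ± 2.0372i


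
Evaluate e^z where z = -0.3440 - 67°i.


e^-0.3440 = 0.70893
cos(-67°) = 0.3907
sin(-67°) = -0.9205
Real = 0.70893*0.3907 = 0.2770
Imag = 0.70893*(-0.9205) = -0.6526

0.2770 - 0.6526i


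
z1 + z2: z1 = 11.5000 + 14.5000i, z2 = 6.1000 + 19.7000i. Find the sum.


Real: 11.5 + 6.1 = 17.6
Imag: 14.5 + 19.7 = 34.2

17.6000 + 34.2000i


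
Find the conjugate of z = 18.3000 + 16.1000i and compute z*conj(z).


z_bar = 18.3000 - 16.1000i
z*z_bar = 18.3^2 + 16.1^2 = 334.89 + 259.21 = 594.1

z_bar = 18.3000 - 16.1000i, z*z_bar = 594.1


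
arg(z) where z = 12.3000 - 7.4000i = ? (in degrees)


Re = 12.3, Im = -7.4
arg = atan2(-7.4, 12.3) = -31.0322 degrees

arg(z) = -31.0322 degrees


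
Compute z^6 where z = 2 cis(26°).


r^6 = 2^6 = 64
n*theta = 6*26° = 156° = 156° (mod 360)
a = 64*cos(156°) = -58.4669
b = 64*sin(156°) = 26.0311

64 cis(156°) = -58.4669 + 26.0311i


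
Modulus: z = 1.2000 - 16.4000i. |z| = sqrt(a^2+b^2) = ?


|z| = sqrt(1.2^2 + (-16.4)^2) = sqrt(1.44 + 268.96) = sqrt(270.4) = 16.4438

|z| = 16.4438


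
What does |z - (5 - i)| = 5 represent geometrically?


|z - z0| = r is a circle with center z0 and radius r.
Center = (5, -1), radius = 5

Circle with center (5, -1) and radius 5


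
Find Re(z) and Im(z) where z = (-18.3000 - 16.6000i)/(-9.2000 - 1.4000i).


Multiply by conjugate: (-18.3000 - 16.6000i)(-9.2000 + 1.4000i) / ((-9.2)^2 + (-1.4)^2)
Numerator real = -18.3*(-9.2) - (16.6)*(-1.4) = 191.6
Numerator imag = -16.6*(-9.2) - (-18.3)*(-1.4) = 127.1
Denominator = 86.6
Re(z) = 191.6/86.6 = 2.2125
Im(z) = 127.1/86.6 = 1.4677

Re(z) = 2.2125, Im(z) = 1.4677


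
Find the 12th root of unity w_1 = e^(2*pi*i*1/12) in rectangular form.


Angle = 360*1/12 = 30°
a = cos(30°) = 0.8660
b = sin(30°) = 0.5000

0.8660 + 0.5000i


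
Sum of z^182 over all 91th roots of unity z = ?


The roots are w_k = w^k with w = e^(2*pi*i/91), and (w^k)^182 = (w^182)^k.
So S = 1 + u + u^2 + ... + u^(90) with u = w^182.
182 = 2*91 + 0, so 182 is a multiple of 91 and u = (w^91)^2 = 1.
Every one of the 91 terms equals 1: S = 91

S = 91


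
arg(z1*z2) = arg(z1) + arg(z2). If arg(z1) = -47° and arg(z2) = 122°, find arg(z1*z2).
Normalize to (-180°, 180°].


arg(z1*z2) = -47° + 122° = 75°
Normalized to (-180°, 180°]: 75°

75°


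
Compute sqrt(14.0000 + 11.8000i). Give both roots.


|z| = sqrt(196+139.24) = 18.3096
sqrt((|z|+a)/2) = sqrt((18.3096+14)/2) = sqrt(16.1548) = 4.0193
sqrt((|z|-a)/2) = sqrt((18.3096-14)/2) = sqrt(2.1548) = 1.4679

±(4.0193 + 1.4679i) i.e. 4.0193 + 1.4679i and -4.0193 - 1.4679i


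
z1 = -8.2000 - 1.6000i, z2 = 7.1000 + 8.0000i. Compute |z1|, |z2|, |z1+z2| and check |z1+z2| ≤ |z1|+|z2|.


|z1| = sqrt((-8.2)^2 + (-1.6)^2) = sqrt(69.8) = 8.3546
|z2| = sqrt(7.1^2 + 8^2) = sqrt(114.41) = 10.6963
z1+z2 = -1.1000 + 6.4000i
|z1+z2| = sqrt(42.17) = 6.4938
|z1|+|z2| = 8.3546 + 10.6963 = 19.0509

|z1+z2| = 6.4938 ≤ |z1|+|z2| = 19.0509 (verified)


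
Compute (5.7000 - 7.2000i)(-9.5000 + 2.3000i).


Real = 5.7*(-9.5) - (-7.2)*2.3 = -54.15 - (-16.56) = -37.59
Imag = 5.7*2.3 - (9.5)*(-7.2) = 13.11 + 68.4 = 81.51

-37.5900 + 81.5100i


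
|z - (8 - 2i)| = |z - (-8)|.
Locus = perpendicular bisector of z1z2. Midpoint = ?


Equal distances means the locus is the perpendicular bisector of z1 and z2.
Midpoint = ((8+(-8))/2, (-2+0)/2) = (0, -1.0000)

Perpendicular bisector through (0, -1.0000)


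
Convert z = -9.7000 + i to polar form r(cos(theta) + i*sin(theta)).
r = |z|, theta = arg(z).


r = sqrt(94.09+1) = sqrt(95.09) = 9.7514
theta = atan2(1, -9.7) = 174.1140 degrees

r = 9.7514, theta = 174.1140 degrees


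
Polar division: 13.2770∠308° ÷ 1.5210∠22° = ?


r = 13.2770 / 1.5210 = 8.7291
theta = 308° - 22° = 286° = 286° (mod 360)

8.7291 cis(286°)


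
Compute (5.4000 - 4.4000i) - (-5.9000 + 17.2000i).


Real: 5.4 + 5.9 = 11.3
Imag: -4.4 - 17.2 = -21.6

11.3000 - 21.6000i


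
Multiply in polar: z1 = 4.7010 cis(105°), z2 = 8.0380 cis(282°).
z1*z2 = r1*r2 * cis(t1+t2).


r = 4.7010 * 8.0380 = 37.7866
theta = 105° + 282° = 387° = 27° (mod 360)

37.7866 cis(27°)


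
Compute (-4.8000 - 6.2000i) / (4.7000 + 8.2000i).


Conjugate of z2 = 4.7000 - 8.2000i
Numerator: (-4.8000 - 6.2000i)(4.7000 - 8.2000i) = -73.4000 + 10.2200i
Denominator: 4.7^2 + 8.2^2 = 89.33
Result = (-73.4000 + 10.2200i)/89.33

-0.8217 + 0.1144i


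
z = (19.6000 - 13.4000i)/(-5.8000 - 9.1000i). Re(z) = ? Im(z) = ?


Multiply by conjugate: (19.6000 - 13.4000i)(-5.8000 + 9.1000i) / ((-5.8)^2 + (-9.1)^2)
Numerator real = 19.6*(-5.8) - (13.4)*(-9.1) = 8.26
Numerator imag = -13.4*(-5.8) - 19.6*(-9.1) = 256.08
Denominator = 116.45
Re(z) = 8.26/116.45 = 0.0709
Im(z) = 256.08/116.45 = 2.1991

Re(z) = 0.0709, Im(z) = 2.1991


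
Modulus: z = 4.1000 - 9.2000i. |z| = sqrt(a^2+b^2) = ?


|z| = sqrt(4.1^2 + (-9.2)^2) = sqrt(16.81 + 84.64) = sqrt(101.45) = 10.0722

|z| = 10.0722


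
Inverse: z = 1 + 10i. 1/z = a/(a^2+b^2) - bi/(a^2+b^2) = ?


|z|^2 = 1+100 = 101
1/z = (1 - 10i)/101

1/z = 0.0099 - 0.0990i


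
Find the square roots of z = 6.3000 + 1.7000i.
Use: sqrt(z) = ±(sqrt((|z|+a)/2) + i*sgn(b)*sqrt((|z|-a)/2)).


|z| = sqrt(39.69+2.89) = 6.5253
sqrt((|z|+a)/2) = sqrt((6.5253+6.3)/2) = sqrt(6.4127) = 2.5323
sqrt((|z|-a)/2) = sqrt((6.5253-6.3)/2) = sqrt(0.1127) = 0.3357

±(2.5323 + 0.3357i) i.e. 2.5323 + 0.3357i and -2.5323 - 0.3357i


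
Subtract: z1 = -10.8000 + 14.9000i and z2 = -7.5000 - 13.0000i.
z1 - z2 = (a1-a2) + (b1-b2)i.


Real: -10.8 + 7.5 = -3.3
Imag: 14.9 + 13 = 27.9

-3.3000 + 27.9000i


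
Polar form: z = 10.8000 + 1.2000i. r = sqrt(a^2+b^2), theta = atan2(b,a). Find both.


r = sqrt(116.64+1.44) = sqrt(118.08) = 10.8665
theta = atan2(1.2, 10.8) = 6.3402 degrees

r = 10.8665, theta = 6.3402 degrees


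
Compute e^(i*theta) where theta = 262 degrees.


cos(262°) = -0.1392
sin(262°) = -0.9903

e^(i*262°) = -0.1392 - 0.9903i


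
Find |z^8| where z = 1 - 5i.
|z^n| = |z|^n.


|z| = sqrt(1+25) = sqrt(26) = 5.0990
|z^8| = |z|^8 = (sqrt(26))^8 = 26^4 = 456976

|z^8| = 456976


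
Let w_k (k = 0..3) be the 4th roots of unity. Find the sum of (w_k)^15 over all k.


The roots are w_k = w^k with w = e^(2*pi*i/4), and (w^k)^15 = (w^15)^k.
So S = 1 + u + u^2 + ... + u^(3) with u = w^15.
15 = 3*4 + 3, so 15 is not a multiple of 4: u = (w^4)^3 * w^3 = w^3 ≠ 1 (w is a primitive 4th root), while u^4 = (w^4)^15 = 1.
Geometric series: S = (1 - u^4)/(1 - u) = (1 - 1)/(1 - u) = 0

S = 0


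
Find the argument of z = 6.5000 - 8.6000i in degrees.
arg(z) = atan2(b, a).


Re = 6.5, Im = -8.6
arg = atan2(-8.6, 6.5) = -52.9175 degrees

arg(z) = -52.9175 degrees


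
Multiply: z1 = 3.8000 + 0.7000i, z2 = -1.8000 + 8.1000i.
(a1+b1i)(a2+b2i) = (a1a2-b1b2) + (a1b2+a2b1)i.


Real = 3.8*(-1.8) - 0.7*8.1 = -6.84 - 5.67 = -12.51
Imag = 3.8*8.1 - (1.8)*0.7 = 30.78 - (1.26) = 29.52

-12.5100 + 29.5200i


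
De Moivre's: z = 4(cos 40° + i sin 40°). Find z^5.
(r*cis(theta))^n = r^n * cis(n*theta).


r^5 = 4^5 = 1024
n*theta = 5*40° = 200° = 200° (mod 360)
a = 1024*cos(200°) = -962.2452
b = 1024*sin(200°) = -350.2286

1024 cis(200°) = -962.2452 - 350.2286i


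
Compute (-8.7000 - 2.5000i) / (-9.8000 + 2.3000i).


Conjugate of z2 = -9.8000 - 2.3000i
Numerator: (-8.7000 - 2.5000i)(-9.8000 - 2.3000i) = 79.5100 + 44.5100i
Denominator: (-9.8)^2 + 2.3^2 = 101.33
Result = (79.5100 + 44.5100i)/101.33

0.7847 + 0.4393i


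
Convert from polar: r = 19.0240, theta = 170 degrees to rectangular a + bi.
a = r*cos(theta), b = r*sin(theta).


a = 19.0240*cos(170°) = 19.0240*(-0.98481) = -18.7350
b = 19.0240*sin(170°) = 19.0240*0.17365 = 3.3035

-18.7350 + 3.3035i


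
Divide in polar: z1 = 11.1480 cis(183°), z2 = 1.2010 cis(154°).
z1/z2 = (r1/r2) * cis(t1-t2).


r = 11.1480 / 1.2010 = 9.2823
theta = 183° - 154° = 29° = 29° (mod 360)

9.2823 cis(29°)


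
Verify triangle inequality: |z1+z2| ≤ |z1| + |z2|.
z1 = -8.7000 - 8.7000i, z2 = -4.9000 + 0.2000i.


|z1| = sqrt((-8.7)^2 + (-8.7)^2) = sqrt(151.38) = 12.3037
|z2| = sqrt((-4.9)^2 + 0.2^2) = sqrt(24.05) = 4.9041
z1+z2 = -13.6000 - 8.5000i
|z1+z2| = sqrt(257.21) = 16.0378
|z1|+|z2| = 12.3037 + 4.9041 = 17.2078

|z1+z2| = 16.0378 ≤ |z1|+|z2| = 17.2078 (verified)
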